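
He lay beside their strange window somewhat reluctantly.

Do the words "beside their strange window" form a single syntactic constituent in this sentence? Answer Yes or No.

"beside their strange window" is exactly the prepositional phrase [PP beside their strange window], a complete constituent.

Yes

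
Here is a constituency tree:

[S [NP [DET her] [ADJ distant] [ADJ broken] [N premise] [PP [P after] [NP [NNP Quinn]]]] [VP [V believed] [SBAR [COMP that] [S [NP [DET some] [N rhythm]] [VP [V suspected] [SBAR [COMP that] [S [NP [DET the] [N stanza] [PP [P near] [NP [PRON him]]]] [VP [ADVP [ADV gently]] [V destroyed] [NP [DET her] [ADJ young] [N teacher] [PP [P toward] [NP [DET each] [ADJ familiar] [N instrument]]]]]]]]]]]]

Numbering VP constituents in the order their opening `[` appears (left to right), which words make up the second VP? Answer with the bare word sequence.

The VP opening brackets appear, in order, over: "believed that some rhythm suspected that the stanza near him gently destroyed her young teacher toward each familiar instrument"; "suspected that the stanza near him gently destroyed her young teacher toward each familiar instrument"; "gently destroyed her young teacher toward each familiar instrument". The second one spans "suspected that the stanza near him gently destroyed her young teacher toward each familiar instrument".

suspected that the stanza near him gently destroyed her young teacher toward each familiar instrument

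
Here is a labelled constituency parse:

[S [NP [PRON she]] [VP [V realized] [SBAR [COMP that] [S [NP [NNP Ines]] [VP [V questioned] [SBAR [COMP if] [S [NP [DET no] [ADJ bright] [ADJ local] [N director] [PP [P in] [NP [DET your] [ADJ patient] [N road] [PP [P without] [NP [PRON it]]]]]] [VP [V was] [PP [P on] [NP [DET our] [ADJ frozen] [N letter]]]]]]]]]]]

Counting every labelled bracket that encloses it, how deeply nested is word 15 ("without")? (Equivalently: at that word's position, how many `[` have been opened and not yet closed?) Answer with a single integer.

12

Counting open brackets not yet closed at "without": [S [VP [SBAR [S [VP [SBAR [S [NP [PP [NP [PP [P = 12.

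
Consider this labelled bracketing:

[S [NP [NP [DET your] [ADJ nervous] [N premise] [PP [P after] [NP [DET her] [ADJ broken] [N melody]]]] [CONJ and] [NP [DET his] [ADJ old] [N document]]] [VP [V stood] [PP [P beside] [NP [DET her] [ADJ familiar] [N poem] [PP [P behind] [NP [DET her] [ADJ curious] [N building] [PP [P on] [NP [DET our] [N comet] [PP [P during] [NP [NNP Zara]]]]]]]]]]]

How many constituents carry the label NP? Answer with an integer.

8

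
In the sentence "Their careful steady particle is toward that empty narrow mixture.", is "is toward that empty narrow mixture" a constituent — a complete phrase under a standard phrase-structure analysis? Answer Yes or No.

The sequence corresponds to a single VP node — the verb phrase "is toward that empty narrow mixture".

Yes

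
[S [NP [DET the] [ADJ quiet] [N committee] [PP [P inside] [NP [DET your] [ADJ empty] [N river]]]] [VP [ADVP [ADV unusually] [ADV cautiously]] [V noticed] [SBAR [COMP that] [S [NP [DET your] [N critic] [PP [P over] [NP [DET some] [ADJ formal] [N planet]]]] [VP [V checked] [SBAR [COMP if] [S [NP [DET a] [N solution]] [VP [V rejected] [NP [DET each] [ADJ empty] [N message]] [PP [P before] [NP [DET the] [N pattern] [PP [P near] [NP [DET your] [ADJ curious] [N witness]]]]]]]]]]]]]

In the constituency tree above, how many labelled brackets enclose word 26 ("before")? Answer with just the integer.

Counting open brackets not yet closed at "before": [S [VP [SBAR [S [VP [SBAR [S [VP [PP [P = 10.

10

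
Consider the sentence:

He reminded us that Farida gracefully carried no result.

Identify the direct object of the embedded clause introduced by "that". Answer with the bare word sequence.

no result

"carried" heads the VP of the embedded clause introduced by "that", and "no result" is its direct object.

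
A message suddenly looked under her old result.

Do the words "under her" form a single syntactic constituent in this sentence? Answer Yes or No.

No

The sequence begins inside the preposition "under" and ends inside the noun phrase "her old result"; it crosses a phrase boundary, so no single node in the tree spans exactly those words.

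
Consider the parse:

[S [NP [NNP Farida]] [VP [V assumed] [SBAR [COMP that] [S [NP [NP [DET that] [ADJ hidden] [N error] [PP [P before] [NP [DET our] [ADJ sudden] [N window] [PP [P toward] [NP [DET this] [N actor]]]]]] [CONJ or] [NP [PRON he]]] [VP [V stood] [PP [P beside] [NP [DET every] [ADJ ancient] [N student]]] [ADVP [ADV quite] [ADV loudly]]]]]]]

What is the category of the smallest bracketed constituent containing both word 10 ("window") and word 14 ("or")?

The smallest bracket enclosing both words is [NP that hidden error before our sudden window toward this actor or he], so the label is NP.

NP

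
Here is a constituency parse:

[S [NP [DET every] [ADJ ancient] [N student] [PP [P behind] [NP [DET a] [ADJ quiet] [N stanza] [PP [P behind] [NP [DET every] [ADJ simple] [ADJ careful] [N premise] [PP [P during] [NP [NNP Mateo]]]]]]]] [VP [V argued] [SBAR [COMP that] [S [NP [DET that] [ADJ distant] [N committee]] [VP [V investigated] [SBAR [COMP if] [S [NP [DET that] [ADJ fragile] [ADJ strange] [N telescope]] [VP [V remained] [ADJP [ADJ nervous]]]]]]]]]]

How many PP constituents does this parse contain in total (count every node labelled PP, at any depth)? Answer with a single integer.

3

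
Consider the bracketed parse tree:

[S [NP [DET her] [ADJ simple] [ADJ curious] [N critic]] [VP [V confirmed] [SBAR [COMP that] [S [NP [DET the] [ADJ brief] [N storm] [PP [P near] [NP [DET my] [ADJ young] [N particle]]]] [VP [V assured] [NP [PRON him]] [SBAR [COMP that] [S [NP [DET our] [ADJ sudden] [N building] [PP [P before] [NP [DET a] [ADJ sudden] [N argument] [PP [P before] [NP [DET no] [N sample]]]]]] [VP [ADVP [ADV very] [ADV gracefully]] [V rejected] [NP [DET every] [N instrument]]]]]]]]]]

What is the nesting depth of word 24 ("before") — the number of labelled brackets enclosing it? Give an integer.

Path from the root down to the word: S → VP → SBAR → S → VP → SBAR → S → NP → PP → NP → PP → P. That is 12 enclosing brackets.

12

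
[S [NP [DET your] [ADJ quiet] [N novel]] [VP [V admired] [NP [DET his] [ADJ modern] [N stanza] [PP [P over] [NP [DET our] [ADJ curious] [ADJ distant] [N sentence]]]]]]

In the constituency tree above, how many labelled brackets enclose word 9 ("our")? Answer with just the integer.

Counting open brackets not yet closed at "our": [S [VP [NP [PP [NP [DET = 6.

6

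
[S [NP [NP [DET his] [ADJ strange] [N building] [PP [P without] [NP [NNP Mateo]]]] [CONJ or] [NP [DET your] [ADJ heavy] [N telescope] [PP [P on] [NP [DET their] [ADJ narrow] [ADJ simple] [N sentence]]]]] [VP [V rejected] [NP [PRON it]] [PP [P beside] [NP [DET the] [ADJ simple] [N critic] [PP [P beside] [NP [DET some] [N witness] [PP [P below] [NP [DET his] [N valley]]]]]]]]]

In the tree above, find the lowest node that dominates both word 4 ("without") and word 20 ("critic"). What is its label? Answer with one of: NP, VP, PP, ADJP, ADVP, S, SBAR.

The smallest bracket enclosing both words is [S his strange building without Mateo or your heavy telescope on their narrow simple sentence rejected it beside the simple critic beside some witness below his valley], so the label is S.

S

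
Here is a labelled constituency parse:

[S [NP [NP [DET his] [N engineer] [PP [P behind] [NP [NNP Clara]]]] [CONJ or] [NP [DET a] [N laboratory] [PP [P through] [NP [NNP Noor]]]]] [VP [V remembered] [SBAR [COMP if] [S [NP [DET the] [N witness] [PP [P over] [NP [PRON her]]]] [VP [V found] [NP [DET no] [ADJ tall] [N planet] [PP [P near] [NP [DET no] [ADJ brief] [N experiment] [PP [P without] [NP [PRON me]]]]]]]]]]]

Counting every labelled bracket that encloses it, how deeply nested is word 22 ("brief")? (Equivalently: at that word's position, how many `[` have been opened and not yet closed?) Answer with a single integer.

Counting open brackets not yet closed at "brief": [S [VP [SBAR [S [VP [NP [PP [NP [ADJ = 9.

9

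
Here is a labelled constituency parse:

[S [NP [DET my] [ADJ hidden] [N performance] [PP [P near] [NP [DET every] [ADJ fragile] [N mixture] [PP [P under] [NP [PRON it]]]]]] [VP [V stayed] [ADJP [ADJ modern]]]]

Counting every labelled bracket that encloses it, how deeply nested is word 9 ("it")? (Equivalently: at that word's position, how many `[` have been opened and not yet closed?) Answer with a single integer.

Path from the root down to the word: S → NP → PP → NP → PP → NP → PRON. That is 7 enclosing brackets.

7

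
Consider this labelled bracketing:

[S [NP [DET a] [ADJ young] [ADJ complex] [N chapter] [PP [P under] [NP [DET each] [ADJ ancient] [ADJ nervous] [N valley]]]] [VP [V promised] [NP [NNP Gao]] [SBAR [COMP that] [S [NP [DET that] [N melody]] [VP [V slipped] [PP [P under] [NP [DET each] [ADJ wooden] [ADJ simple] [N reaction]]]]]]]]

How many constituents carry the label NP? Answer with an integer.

5

The NP constituents are: [NP a young complex chapter under each ancient nervous valley]; [NP each ancient nervous valley]; [NP Gao]; [NP that melody]; [NP each wooden simple reaction]. Total: 5.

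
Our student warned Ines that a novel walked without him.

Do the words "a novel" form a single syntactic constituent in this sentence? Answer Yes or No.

The sequence corresponds to a single NP node — the noun phrase "a novel".

Yes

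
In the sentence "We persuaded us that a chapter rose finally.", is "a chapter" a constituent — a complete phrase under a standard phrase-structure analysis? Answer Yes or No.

Yes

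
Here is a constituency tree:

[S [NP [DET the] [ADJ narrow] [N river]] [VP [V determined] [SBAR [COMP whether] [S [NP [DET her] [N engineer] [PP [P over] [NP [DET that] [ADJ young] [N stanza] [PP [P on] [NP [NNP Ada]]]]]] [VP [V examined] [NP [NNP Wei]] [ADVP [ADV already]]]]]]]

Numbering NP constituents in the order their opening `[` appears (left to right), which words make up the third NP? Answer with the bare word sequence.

that young stanza on Ada

The NP opening brackets appear, in order, over: "the narrow river"; "her engineer over that young stanza on Ada"; "that young stanza on Ada"; "Ada"; "Wei". The third one spans "that young stanza on Ada".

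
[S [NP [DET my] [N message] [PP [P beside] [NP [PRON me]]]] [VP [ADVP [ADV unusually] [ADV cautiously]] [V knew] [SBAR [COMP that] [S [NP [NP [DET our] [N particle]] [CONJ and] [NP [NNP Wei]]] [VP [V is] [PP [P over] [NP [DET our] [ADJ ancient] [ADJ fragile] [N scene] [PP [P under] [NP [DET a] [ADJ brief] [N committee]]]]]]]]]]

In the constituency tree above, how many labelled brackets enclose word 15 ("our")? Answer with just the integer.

8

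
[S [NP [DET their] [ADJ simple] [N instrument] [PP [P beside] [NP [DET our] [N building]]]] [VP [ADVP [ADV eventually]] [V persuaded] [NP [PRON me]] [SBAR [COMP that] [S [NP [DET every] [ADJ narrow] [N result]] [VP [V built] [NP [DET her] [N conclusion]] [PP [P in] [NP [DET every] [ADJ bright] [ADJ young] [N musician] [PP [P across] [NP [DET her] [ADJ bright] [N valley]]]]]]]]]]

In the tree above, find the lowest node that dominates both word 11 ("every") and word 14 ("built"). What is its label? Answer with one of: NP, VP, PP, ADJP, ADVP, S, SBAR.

Both words fall inside [S every narrow result built her conclusion in every bright young musician across her bright valley] (words 11–25), and no smaller constituent contains them both. Label: S.

S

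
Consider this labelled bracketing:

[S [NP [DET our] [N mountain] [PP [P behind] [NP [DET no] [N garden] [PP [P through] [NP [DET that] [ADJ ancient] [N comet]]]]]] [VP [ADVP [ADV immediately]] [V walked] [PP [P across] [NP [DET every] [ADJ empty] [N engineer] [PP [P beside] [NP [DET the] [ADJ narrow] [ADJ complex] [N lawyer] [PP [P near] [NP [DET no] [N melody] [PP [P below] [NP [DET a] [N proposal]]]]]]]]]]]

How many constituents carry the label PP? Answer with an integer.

Listing each PP by its span: [PP behind no garden through that ancient comet]; [PP through that ancient comet]; [PP across every empty engineer beside the narrow complex lawyer near no melody below a proposal]; [PP beside the narrow complex lawyer near no melody below a proposal]; [PP near no melody below a proposal]; [PP below a proposal] — that makes 6.

6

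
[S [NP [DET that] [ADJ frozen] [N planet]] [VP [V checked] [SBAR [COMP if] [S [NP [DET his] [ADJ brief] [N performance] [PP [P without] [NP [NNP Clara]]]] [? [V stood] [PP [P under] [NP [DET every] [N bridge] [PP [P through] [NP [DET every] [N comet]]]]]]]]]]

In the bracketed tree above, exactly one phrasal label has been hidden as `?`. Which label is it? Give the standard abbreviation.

VP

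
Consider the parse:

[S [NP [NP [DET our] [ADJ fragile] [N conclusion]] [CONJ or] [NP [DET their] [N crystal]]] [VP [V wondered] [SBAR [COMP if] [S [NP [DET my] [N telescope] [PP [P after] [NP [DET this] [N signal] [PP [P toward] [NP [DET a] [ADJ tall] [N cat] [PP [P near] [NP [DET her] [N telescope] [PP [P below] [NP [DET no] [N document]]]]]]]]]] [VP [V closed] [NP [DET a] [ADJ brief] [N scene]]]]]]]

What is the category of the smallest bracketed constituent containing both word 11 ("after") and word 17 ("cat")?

PP

Both words fall inside [PP after this signal toward a tall cat near her telescope below no document] (words 11–23), and no smaller constituent contains them both. Label: PP.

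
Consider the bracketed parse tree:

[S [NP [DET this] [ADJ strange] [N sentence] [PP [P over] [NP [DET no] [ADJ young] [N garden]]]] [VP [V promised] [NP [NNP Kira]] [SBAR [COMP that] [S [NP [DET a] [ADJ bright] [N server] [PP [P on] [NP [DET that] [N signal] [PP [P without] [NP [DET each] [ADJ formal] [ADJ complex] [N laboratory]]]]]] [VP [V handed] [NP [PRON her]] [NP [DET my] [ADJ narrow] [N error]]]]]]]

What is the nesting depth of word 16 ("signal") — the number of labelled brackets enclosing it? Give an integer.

8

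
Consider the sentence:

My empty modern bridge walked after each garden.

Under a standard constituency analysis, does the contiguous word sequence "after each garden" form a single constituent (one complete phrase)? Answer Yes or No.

Yes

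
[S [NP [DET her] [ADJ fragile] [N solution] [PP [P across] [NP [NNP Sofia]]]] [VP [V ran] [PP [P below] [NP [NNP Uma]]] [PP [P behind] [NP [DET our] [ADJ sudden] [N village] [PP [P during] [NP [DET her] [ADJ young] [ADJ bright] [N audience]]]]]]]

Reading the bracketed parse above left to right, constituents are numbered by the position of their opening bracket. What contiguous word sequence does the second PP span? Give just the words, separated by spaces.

In left-to-right order the PP constituents are "across Sofia"; "below Uma"; "behind our sudden village during her young bright audience"; "during her young bright audience". Number 2 is "below Uma".

below Uma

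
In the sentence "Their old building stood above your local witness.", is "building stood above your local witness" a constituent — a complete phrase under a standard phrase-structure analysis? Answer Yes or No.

"building" belongs to the noun phrase "their old building" while "witness" belongs to the verb phrase "stood above your local witness"; a span that runs across that boundary is not a single phrase.

No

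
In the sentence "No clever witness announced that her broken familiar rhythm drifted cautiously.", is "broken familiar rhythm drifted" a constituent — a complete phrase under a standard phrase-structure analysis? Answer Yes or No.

The smallest constituent containing the whole sequence is the clause [S her broken familiar rhythm drifted cautiously], but the sequence is only part of it — it straddles the boundary between noun phrase "her broken familiar rhythm" and verb phrase "drifted cautiously".

No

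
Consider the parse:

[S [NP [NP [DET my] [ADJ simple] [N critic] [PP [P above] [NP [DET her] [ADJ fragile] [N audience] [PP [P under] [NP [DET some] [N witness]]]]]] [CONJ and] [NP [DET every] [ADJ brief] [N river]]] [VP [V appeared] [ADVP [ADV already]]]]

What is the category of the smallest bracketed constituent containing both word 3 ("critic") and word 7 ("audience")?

NP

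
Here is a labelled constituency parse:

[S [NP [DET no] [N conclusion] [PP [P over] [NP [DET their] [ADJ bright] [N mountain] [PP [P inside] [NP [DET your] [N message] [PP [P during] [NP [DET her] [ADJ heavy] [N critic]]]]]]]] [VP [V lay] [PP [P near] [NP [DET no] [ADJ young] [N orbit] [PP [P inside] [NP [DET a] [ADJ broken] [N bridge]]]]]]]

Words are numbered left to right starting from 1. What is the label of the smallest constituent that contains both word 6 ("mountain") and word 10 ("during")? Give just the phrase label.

The smallest bracket enclosing both words is [NP their bright mountain inside your message during her heavy critic], so the label is NP.

NP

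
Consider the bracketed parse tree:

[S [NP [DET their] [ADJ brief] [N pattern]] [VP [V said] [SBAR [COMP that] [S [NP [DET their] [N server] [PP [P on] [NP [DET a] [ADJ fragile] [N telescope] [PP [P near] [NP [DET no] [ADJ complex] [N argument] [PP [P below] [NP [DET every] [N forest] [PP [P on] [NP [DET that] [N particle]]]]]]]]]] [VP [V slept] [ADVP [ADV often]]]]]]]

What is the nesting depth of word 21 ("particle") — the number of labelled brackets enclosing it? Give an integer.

Path from the root down to the word: S → VP → SBAR → S → NP → PP → NP → PP → NP → PP → NP → PP → NP → N. That is 14 enclosing brackets.

14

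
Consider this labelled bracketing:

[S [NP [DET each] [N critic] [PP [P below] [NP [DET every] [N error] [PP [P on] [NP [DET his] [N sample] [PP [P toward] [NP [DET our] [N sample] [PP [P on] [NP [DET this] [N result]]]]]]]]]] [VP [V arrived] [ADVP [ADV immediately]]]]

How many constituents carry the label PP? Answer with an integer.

Scanning left to right, an opening `[PP` appears at word positions 3, 6, 9, 12 — 4 in total.

4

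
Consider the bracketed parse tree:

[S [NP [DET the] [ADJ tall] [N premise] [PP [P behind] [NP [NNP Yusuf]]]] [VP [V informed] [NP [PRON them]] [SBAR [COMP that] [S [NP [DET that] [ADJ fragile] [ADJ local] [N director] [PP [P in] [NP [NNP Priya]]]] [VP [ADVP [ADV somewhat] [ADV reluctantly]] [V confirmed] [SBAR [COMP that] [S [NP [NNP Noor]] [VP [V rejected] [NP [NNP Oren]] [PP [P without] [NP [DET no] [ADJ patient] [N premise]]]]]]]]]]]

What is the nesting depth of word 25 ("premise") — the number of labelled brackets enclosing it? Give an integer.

11

Counting open brackets not yet closed at "premise": [S [VP [SBAR [S [VP [SBAR [S [VP [PP [NP [N = 11.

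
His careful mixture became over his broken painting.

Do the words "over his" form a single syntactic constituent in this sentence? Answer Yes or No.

No

The smallest constituent containing the whole sequence is the prepositional phrase [PP over his broken painting], but the sequence is only part of it — it straddles the boundary between preposition "over" and noun phrase "his broken painting".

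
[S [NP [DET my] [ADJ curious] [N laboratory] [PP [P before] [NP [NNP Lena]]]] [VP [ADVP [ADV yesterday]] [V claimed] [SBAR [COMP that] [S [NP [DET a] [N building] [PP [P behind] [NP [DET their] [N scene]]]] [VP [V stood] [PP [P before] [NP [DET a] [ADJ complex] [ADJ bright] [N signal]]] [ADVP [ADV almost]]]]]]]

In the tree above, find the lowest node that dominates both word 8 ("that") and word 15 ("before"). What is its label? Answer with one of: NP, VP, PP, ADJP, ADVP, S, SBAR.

SBAR

Both words fall inside [SBAR that a building behind their scene stood before a complex bright signal almost] (words 8–20), and no smaller constituent contains them both. Label: SBAR.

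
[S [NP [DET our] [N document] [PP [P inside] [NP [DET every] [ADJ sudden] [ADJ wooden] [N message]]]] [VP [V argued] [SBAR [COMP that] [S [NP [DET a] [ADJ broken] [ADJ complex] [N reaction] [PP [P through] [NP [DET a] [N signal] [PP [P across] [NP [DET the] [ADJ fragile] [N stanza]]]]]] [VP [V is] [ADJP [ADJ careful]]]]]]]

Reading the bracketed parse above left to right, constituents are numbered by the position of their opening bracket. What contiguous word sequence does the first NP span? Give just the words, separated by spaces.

The NP opening brackets appear, in order, over: "our document inside every sudden wooden message"; "every sudden wooden message"; "a broken complex reaction through a signal across the fragile stanza"; "a signal across the fragile stanza"; "the fragile stanza". The first one spans "our document inside every sudden wooden message".

our document inside every sudden wooden message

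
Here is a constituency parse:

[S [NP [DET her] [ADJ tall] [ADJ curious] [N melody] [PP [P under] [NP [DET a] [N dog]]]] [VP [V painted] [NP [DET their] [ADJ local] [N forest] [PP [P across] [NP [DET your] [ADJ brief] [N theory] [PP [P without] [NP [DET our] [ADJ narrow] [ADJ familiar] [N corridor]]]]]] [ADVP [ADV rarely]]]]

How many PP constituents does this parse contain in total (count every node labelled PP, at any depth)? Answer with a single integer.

The PP constituents are: [PP under a dog]; [PP across your brief theory without our narrow familiar corridor]; [PP without our narrow familiar corridor]. Total: 3.

3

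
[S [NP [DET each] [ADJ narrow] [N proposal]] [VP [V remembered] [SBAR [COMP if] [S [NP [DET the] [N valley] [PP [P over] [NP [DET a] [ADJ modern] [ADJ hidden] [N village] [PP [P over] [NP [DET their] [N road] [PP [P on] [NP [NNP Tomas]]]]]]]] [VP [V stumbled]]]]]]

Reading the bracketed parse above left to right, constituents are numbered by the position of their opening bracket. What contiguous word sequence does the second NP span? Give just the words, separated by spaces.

The NP opening brackets appear, in order, over: "each narrow proposal"; "the valley over a modern hidden village over their road on Tomas"; "a modern hidden village over their road on Tomas"; "their road on Tomas"; "Tomas". The second one spans "the valley over a modern hidden village over their road on Tomas".

the valley over a modern hidden village over their road on Tomas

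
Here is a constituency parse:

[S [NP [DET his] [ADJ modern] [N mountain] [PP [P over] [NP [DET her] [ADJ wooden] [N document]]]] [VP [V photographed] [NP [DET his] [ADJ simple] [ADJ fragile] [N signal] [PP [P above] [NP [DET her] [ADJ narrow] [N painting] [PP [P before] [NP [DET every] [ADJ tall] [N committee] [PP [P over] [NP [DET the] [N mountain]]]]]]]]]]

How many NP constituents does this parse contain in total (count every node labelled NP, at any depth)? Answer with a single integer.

6

Scanning left to right, an opening `[NP` appears at word positions 1, 5, 9, 14, 18, 22 — 6 in total.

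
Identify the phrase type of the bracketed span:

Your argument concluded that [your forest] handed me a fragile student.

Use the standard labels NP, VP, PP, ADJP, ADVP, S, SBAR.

NP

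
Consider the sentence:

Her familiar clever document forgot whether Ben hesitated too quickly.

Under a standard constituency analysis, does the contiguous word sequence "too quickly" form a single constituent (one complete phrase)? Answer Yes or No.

These words form the whole adverb phrase headed by "quickly", so yes — one constituent.

Yes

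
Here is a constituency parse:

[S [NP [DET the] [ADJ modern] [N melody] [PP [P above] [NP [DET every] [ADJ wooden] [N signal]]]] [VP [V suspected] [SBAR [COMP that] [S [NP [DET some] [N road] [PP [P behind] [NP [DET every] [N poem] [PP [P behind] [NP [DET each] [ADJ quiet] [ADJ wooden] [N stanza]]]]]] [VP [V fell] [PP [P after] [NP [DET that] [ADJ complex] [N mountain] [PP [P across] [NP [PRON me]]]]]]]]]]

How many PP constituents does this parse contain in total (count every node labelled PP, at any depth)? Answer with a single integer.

5

Listing each PP by its span: [PP above every wooden signal]; [PP behind every poem behind each quiet wooden stanza]; [PP behind each quiet wooden stanza]; [PP after that complex mountain across me]; [PP across me] — that makes 5.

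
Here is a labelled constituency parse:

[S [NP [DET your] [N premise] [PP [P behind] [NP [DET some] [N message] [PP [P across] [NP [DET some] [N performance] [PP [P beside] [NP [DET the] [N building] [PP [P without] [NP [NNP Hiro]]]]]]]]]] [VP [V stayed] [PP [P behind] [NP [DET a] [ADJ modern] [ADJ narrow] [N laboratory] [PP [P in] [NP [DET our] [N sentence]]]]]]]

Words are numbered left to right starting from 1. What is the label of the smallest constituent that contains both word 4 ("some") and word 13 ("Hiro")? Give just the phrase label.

NP

The smallest bracket enclosing both words is [NP some message across some performance beside the building without Hiro], so the label is NP.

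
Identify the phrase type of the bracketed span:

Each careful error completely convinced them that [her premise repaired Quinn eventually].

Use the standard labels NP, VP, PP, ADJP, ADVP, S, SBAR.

S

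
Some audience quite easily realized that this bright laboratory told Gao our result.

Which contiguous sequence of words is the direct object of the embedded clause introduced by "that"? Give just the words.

our result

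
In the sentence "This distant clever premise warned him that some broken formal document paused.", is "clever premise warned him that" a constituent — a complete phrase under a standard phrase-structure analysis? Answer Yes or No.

The sequence begins inside the noun phrase "this distant clever premise" and ends inside the verb phrase "warned him that some broken formal document paused"; it crosses a phrase boundary, so no single node in the tree spans exactly those words.

No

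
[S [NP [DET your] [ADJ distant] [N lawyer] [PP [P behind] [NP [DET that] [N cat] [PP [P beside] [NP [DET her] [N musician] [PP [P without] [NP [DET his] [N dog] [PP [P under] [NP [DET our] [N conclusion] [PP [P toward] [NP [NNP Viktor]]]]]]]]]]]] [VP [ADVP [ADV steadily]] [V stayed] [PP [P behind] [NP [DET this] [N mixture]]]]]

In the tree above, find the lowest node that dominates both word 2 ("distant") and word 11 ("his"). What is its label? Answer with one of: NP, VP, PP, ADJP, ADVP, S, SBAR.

The smallest bracket enclosing both words is [NP your distant lawyer behind that cat beside her musician without his dog under our conclusion toward Viktor], so the label is NP.

NP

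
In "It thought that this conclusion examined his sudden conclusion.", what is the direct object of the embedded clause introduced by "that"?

his sudden conclusion

The verb of the embedded clause introduced by "that" is "examined"; its direct object is the NP "his sudden conclusion".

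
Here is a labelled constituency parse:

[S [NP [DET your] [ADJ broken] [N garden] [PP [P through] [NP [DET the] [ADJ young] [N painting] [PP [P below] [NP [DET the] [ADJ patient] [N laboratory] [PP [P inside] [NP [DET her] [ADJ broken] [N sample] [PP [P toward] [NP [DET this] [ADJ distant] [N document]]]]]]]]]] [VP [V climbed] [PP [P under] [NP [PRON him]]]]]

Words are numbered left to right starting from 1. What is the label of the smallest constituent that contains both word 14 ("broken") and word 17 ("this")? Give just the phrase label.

Both words fall inside [NP her broken sample toward this distant document] (words 13–19), and no smaller constituent contains them both. Label: NP.

NP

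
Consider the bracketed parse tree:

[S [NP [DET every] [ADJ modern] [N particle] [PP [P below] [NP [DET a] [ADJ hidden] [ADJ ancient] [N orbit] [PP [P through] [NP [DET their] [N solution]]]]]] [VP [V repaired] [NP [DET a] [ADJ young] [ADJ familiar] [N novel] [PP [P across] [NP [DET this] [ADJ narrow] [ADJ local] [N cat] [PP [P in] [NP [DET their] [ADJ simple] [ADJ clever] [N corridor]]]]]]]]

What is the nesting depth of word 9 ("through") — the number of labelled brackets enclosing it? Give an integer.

The word sits inside P, which is inside PP, inside NP, inside PP, inside NP, inside S — 6 brackets in all.

6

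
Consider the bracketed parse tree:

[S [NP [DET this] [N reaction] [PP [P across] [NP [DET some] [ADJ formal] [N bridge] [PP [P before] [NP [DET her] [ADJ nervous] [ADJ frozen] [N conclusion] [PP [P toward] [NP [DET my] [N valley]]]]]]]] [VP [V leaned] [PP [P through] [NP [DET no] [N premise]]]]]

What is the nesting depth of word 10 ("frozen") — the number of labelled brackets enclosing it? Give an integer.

7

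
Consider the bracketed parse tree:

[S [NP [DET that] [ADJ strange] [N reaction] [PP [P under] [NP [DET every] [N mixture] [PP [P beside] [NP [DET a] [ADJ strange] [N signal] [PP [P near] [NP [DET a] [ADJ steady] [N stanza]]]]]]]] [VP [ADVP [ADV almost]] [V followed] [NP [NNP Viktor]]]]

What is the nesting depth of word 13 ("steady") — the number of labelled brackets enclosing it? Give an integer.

9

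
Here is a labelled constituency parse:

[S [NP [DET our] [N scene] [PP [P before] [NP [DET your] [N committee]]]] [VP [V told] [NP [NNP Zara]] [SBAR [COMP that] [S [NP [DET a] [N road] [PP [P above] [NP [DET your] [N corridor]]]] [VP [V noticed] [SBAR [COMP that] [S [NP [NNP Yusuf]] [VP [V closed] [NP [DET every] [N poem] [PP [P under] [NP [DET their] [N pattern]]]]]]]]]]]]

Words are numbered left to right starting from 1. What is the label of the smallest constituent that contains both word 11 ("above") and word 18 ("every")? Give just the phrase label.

S

Both words fall inside [S a road above your corridor noticed that Yusuf closed every poem under their pattern] (words 9–22), and no smaller constituent contains them both. Label: S.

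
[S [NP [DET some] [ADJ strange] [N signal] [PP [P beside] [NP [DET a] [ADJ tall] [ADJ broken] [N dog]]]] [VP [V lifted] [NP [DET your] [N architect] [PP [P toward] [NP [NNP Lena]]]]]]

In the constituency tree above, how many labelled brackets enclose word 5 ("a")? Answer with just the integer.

Path from the root down to the word: S → NP → PP → NP → DET. That is 5 enclosing brackets.

5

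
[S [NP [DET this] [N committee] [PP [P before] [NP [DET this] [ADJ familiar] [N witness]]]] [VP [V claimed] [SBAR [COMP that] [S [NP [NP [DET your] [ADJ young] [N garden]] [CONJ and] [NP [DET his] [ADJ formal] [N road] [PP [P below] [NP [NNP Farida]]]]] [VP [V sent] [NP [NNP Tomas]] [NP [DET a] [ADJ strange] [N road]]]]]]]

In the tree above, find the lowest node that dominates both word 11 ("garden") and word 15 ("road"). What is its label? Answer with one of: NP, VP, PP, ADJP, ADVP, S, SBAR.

NP

Both words fall inside [NP your young garden and his formal road below Farida] (words 9–17), and no smaller constituent contains them both. Label: NP.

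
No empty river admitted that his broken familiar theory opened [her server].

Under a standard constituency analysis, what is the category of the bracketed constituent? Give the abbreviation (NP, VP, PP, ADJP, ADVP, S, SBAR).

NP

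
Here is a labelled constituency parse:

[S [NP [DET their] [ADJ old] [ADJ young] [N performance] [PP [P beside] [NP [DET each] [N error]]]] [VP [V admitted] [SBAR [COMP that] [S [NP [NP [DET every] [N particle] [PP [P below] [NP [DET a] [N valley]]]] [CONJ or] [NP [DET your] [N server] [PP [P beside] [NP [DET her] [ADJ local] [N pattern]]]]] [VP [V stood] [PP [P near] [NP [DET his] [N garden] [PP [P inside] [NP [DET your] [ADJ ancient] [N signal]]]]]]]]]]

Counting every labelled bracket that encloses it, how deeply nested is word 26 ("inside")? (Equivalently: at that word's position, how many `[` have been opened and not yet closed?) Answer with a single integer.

The word sits inside P, which is inside PP, inside NP, inside PP, inside VP, inside S, inside SBAR, inside VP, inside S — 9 brackets in all.

9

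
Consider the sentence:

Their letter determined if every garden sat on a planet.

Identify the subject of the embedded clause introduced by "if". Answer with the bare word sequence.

every garden

The subject of the embedded clause introduced by "if" is the NP immediately before the verb "sat": "every garden".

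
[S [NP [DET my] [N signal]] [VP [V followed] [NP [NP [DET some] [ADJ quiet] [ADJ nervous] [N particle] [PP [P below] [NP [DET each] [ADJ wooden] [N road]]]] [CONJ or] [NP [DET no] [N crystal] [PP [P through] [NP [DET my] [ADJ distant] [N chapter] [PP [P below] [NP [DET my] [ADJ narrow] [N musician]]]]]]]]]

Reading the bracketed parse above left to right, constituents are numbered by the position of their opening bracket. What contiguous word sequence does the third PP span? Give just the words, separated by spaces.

below my narrow musician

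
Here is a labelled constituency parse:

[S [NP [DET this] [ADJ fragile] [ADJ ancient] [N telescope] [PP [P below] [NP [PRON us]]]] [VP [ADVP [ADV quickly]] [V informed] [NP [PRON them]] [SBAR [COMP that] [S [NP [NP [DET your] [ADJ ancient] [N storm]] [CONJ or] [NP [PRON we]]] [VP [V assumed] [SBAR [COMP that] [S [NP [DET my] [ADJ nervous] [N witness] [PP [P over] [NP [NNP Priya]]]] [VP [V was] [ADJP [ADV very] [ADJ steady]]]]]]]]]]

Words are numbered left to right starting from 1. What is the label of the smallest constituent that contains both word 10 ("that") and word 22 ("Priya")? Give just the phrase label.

SBAR

Both words fall inside [SBAR that your ancient storm or we assumed that my nervous witness over Priya was very steady] (words 10–25), and no smaller constituent contains them both. Label: SBAR.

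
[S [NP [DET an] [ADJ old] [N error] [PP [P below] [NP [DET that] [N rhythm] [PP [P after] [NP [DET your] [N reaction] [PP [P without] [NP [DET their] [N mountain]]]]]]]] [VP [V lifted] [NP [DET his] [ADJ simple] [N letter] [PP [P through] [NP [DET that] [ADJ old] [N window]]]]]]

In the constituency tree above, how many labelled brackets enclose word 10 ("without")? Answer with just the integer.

The word sits inside P, which is inside PP, inside NP, inside PP, inside NP, inside PP, inside NP, inside S — 8 brackets in all.

8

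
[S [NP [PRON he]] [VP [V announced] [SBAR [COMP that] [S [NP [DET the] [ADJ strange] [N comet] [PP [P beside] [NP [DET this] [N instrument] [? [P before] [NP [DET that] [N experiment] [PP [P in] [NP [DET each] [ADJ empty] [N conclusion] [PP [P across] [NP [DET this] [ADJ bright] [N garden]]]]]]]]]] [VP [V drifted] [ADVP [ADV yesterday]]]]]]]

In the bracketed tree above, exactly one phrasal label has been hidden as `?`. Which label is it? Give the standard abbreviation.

PP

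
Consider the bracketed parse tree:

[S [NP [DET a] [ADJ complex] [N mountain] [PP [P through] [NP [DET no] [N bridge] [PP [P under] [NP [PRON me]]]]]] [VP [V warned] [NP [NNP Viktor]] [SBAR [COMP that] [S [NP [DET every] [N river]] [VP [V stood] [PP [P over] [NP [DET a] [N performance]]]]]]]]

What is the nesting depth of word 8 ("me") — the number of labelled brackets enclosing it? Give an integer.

7

Path from the root down to the word: S → NP → PP → NP → PP → NP → PRON. That is 7 enclosing brackets.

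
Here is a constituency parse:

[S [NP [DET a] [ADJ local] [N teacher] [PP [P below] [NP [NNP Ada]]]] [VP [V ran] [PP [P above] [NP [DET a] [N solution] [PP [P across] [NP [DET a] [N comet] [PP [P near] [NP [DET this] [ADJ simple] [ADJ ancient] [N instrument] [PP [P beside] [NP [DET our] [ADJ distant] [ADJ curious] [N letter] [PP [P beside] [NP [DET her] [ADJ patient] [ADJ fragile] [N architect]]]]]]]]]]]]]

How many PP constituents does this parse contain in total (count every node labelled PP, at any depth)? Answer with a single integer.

6

Scanning left to right, an opening `[PP` appears at word positions 4, 7, 10, 13, 18, 23 — 6 in total.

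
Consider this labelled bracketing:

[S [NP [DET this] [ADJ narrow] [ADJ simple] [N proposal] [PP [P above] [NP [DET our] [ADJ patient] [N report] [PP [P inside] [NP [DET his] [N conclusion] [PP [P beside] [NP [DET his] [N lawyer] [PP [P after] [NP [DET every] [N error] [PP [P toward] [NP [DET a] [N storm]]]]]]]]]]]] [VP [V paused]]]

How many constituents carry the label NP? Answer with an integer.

6

Listing each NP by its span: [NP this narrow simple proposal above our patient report inside his conclusion beside his lawyer after every error toward a storm]; [NP our patient report inside his conclusion beside his lawyer after every error toward a storm]; [NP his conclusion beside his lawyer after every error toward a storm]; [NP his lawyer after every error toward a storm]; [NP every error toward a storm]; [NP a storm] — that makes 6.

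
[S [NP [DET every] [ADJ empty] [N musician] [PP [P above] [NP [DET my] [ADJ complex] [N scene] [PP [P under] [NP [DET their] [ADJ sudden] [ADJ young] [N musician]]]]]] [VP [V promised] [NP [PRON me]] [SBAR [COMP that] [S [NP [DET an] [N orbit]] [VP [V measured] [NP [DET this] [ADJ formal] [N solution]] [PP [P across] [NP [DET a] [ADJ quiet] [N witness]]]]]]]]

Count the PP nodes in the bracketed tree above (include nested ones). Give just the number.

Scanning left to right, an opening `[PP` appears at word positions 4, 8, 22 — 3 in total.

3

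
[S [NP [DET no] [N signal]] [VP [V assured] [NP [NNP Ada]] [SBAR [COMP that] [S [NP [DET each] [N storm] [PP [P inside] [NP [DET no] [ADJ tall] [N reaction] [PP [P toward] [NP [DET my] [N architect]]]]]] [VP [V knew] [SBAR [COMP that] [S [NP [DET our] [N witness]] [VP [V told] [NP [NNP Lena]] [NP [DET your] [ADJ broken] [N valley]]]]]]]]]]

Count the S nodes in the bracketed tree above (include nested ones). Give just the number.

3

Scanning left to right, an opening `[S` appears at word positions 1, 6, 17 — 3 in total.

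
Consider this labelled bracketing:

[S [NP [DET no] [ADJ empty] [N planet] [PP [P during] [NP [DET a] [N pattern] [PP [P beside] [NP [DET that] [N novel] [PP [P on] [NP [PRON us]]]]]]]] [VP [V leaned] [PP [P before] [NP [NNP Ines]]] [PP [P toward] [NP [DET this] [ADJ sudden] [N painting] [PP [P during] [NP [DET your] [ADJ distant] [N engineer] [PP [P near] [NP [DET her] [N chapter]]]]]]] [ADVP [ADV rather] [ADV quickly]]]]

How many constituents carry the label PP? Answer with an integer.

The PP constituents are: [PP during a pattern beside that novel on us]; [PP beside that novel on us]; [PP on us]; [PP before Ines]; [PP toward this sudden painting during your distant engineer near her chapter]; [PP during your distant engineer near her chapter] …. Total: 7.

7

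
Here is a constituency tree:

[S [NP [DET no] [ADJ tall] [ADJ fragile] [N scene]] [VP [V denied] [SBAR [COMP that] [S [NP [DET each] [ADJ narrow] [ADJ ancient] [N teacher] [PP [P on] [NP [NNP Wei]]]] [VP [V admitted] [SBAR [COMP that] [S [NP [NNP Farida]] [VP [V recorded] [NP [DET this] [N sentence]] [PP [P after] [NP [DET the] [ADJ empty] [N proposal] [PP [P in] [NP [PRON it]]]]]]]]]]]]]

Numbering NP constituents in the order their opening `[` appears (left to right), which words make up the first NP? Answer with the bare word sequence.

Opening `[NP` markers occur at word positions 1, 7, 12, 15, 17, 20, 24; the first of these opens the constituent [NP no tall fragile scene].

no tall fragile scene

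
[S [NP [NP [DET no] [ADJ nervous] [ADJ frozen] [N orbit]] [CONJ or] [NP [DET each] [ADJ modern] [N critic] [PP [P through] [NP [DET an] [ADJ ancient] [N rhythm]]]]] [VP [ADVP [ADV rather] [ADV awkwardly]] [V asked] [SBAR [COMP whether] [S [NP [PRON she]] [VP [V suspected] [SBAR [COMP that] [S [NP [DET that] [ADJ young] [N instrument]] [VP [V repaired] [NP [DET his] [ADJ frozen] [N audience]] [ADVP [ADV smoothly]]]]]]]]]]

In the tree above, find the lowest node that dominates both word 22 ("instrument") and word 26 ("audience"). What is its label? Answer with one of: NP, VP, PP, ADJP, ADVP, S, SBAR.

Word 22 lies under S → VP → SBAR → S → VP → SBAR → S → NP → N; word 26 lies under S → VP → SBAR → S → VP → SBAR → S → VP → NP → N. The lowest shared node is the S.

S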